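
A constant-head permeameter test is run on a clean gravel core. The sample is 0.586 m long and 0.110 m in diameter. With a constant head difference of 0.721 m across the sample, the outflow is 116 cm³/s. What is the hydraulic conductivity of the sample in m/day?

Cross-sectional area A = π·(d/2)² = π × (0.110/2)² = 0.009503 m².
Convert discharge: 116 cm³/s = 0.0001160 m³/s.
Darcy's law rearranged: K = Q·L / (A·Δh) = 0.0001160 × 0.586 / (0.009503 × 0.721) = 0.009921 m/s = 857.2 m/day.

857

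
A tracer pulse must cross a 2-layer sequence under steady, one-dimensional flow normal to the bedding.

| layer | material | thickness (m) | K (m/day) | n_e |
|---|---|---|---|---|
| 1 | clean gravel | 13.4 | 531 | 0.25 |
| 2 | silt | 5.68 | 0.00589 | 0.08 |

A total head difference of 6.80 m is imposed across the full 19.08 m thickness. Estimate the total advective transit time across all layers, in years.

1.48

With flow normal to the layers, continuity requires the same specific discharge q through every layer.
Σ(b_i/K_i) = 13.4/531 + 5.68/0.00589 = 964.4 d.
q = Δh / Σ(b_i/K_i) = 6.80 / 964.4 = 0.007051 m/day.
In each layer the seepage velocity is v_i = q/n_i, so the layer transit time is t_i = b_i·n_i / q:
  layer 1 (clean gravel): t_1 = 13.4 × 0.25 / 0.007051 = 475.1 d
  layer 2 (silt): t_2 = 5.68 × 0.08 / 0.007051 = 64.44 d
Total t = Σ t_i = 539.5 days = 1.477 years.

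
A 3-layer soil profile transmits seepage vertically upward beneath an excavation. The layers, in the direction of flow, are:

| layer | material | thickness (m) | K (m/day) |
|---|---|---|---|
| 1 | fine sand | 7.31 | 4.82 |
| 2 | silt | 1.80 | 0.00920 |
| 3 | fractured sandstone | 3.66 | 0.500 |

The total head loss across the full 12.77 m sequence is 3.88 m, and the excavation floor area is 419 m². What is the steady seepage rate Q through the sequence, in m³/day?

Flow is perpendicular to layering, so the layers act in series and the equivalent K is the thickness-weighted harmonic mean.
Total thickness L = 7.31 + 1.80 + 3.66 = 12.77 m.
Σ(b_i/K_i) = 7.31/4.82 + 1.80/0.00920 + 3.66/0.500 = 204.5 d.
K_eq = L / Σ(b_i/K_i) = 12.77 / 204.5 = 0.06245 m/day.
Q = K_eq · A · (Δh/L) = 0.06245 × 419 × (3.88/12.77) = 7.950 m³/day.

7.95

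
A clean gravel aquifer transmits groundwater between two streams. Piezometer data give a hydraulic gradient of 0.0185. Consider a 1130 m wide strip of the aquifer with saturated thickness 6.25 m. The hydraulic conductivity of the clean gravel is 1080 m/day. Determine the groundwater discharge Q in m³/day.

Cross-sectional area A = 1130 × 6.25 = 7062 m².
Hydraulic gradient i = 0.0185.
Darcy's law: Q = K · A · i = 1080 × 7062 × 0.01850 = 1.411e+05 m³/day.

141000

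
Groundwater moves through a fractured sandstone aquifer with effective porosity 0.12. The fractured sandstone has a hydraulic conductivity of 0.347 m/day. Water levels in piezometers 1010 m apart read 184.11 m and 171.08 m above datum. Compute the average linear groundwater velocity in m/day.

0.0373

Hydraulic gradient i = (184.11 − 171.08) / 1010 = 13.03 / 1010 = 0.01290.
Darcy flux q = K · i = 0.3470 × 0.01290 = 0.004477 m/day.
Seepage velocity v = q / n_e = 0.004477 / 0.12 = 0.03731 m/day.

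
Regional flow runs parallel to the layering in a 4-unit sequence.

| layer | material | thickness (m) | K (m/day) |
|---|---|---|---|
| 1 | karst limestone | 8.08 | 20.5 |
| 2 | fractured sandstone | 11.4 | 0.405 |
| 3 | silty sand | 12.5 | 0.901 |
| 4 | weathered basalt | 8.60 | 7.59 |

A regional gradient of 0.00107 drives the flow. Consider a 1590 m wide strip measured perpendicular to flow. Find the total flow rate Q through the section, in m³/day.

420

Flow is parallel to layering, so each bed carries its own Darcy discharge and the transmissivities add.
Σ(K_i·b_i) = 20.5×8.08 + 0.405×11.4 + 0.901×12.5 + 7.59×8.60 = 246.8 m²/day.
Hydraulic gradient i = 0.00107.
Q = Σ(K_i·b_i) · W · i = 246.8 × 1590 × 0.001070 = 419.9 m³/day.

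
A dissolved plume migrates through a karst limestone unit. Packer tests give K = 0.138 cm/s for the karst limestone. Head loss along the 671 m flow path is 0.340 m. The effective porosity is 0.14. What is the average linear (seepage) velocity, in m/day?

0.432

Convert K: 0.138 cm/s × 864 = 119.2 m/day.
Hydraulic gradient i = Δh / L = 0.340 / 671 = 0.0005067.
Darcy flux q = K · i = 119.2 × 0.0005067 = 0.06042 m/day.
Seepage velocity v = q / n_e = 0.06042 / 0.14 = 0.4315 m/day.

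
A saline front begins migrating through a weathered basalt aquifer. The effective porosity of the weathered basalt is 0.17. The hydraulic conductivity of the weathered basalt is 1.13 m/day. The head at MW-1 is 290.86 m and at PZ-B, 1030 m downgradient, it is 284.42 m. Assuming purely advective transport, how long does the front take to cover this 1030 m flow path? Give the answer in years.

Hydraulic gradient i = (290.86 − 284.42) / 1030 = 6.44 / 1030 = 0.006252.
Darcy flux q = K · i = 1.130 × 0.006252 = 0.007065 m/day.
Seepage velocity v = q / n_e = 0.007065 / 0.17 = 0.04156 m/day.
Travel time t = L / v = 1030 / 0.04156 = 24783 days = 67.85 years.

67.9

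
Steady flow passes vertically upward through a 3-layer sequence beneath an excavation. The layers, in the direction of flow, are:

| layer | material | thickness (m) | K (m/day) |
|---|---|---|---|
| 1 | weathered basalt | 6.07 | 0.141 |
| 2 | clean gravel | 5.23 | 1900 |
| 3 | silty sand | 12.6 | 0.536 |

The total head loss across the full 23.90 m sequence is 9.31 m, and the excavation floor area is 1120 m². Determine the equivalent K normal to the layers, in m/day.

0.359

Flow is perpendicular to layering, so the layers act in series and the equivalent K is the thickness-weighted harmonic mean.
Total thickness L = 6.07 + 5.23 + 12.6 = 23.90 m.
Σ(b_i/K_i) = 6.07/0.141 + 5.23/1900 + 12.6/0.536 = 66.56 d.
K_eq = L / Σ(b_i/K_i) = 23.90 / 66.56 = 0.3591 m/day.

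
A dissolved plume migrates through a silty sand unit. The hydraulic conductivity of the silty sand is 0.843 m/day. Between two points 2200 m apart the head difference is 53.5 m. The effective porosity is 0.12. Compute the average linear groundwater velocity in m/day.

0.171

Hydraulic gradient i = Δh / L = 53.5 / 2200 = 0.02432.
Darcy flux q = K · i = 0.8430 × 0.02432 = 0.02050 m/day.
Seepage velocity v = q / n_e = 0.02050 / 0.12 = 0.1708 m/day.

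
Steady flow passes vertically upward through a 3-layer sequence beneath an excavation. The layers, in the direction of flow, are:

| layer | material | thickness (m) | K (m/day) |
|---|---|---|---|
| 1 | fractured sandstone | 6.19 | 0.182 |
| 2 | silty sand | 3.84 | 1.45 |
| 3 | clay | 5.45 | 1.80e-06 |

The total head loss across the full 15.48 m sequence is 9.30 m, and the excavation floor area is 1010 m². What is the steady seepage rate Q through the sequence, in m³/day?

Flow is perpendicular to layering, so the layers act in series and the equivalent K is the thickness-weighted harmonic mean.
Total thickness L = 6.19 + 3.84 + 5.45 = 15.48 m.
Σ(b_i/K_i) = 6.19/0.182 + 3.84/1.45 + 5.45/1.80e-06 = 3.028e+06 d.
K_eq = L / Σ(b_i/K_i) = 15.48 / 3.028e+06 = 5.113e-06 m/day.
Q = K_eq · A · (Δh/L) = 5.113e-06 × 1010 × (9.30/15.48) = 0.003102 m³/day.

0.00310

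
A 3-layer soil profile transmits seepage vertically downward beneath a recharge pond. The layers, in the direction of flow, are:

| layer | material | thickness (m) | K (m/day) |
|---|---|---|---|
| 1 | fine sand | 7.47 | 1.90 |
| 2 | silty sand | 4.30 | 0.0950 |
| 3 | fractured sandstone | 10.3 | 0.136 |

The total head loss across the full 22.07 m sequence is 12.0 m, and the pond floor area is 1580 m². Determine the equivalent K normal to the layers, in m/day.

Flow is perpendicular to layering, so the layers act in series and the equivalent K is the thickness-weighted harmonic mean.
Total thickness L = 7.47 + 4.30 + 10.3 = 22.07 m.
Σ(b_i/K_i) = 7.47/1.90 + 4.30/0.0950 + 10.3/0.136 = 124.9 d.
K_eq = L / Σ(b_i/K_i) = 22.07 / 124.9 = 0.1767 m/day.

0.177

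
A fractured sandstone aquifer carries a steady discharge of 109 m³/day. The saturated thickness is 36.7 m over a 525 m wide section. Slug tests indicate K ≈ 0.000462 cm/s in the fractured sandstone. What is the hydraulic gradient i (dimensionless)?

Convert K: 0.000462 cm/s × 864 = 0.3992 m/day.
Cross-sectional area A = 525 × 36.7 = 19268 m².
From Q = K·A·i, i = Q / (K·A) = 109 / (0.3992 × 19268) = 0.01417.

0.0142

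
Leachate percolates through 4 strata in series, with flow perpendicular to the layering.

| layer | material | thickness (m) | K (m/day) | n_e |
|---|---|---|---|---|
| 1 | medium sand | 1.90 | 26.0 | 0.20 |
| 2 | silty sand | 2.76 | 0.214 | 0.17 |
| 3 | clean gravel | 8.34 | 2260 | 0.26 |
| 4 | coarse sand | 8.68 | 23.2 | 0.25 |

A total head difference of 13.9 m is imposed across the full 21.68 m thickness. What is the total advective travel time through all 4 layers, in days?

With flow normal to the layers, continuity requires the same specific discharge q through every layer.
Σ(b_i/K_i) = 1.90/26.0 + 2.76/0.214 + 8.34/2260 + 8.68/23.2 = 13.35 d.
q = Δh / Σ(b_i/K_i) = 13.9 / 13.35 = 1.041 m/day.
In each layer the seepage velocity is v_i = q/n_i, so the layer transit time is t_i = b_i·n_i / q:
  layer 1 (medium sand): t_1 = 1.90 × 0.20 / 1.041 = 0.3649 d
  layer 2 (silty sand): t_2 = 2.76 × 0.17 / 1.041 = 0.4506 d
  layer 3 (clean gravel): t_3 = 8.34 × 0.26 / 1.041 = 2.082 d
  layer 4 (coarse sand): t_4 = 8.68 × 0.25 / 1.041 = 2.084 d
Total t = Σ t_i = 4.982 days.

4.98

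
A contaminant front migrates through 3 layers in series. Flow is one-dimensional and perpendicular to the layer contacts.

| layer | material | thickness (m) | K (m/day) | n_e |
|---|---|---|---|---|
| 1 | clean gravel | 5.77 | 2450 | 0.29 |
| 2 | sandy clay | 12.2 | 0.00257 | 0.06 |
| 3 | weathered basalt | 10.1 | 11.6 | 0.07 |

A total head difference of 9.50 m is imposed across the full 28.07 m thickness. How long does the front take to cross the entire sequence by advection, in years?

4.26

With flow normal to the layers, continuity requires the same specific discharge q through every layer.
Σ(b_i/K_i) = 5.77/2450 + 12.2/0.00257 + 10.1/11.6 = 4748 d.
q = Δh / Σ(b_i/K_i) = 9.50 / 4748 = 0.002001 m/day.
In each layer the seepage velocity is v_i = q/n_i, so the layer transit time is t_i = b_i·n_i / q:
  layer 1 (clean gravel): t_1 = 5.77 × 0.29 / 0.002001 = 836.3 d
  layer 2 (sandy clay): t_2 = 12.2 × 0.06 / 0.002001 = 365.8 d
  layer 3 (weathered basalt): t_3 = 10.1 × 0.07 / 0.002001 = 353.3 d
Total t = Σ t_i = 1555 days = 4.259 years.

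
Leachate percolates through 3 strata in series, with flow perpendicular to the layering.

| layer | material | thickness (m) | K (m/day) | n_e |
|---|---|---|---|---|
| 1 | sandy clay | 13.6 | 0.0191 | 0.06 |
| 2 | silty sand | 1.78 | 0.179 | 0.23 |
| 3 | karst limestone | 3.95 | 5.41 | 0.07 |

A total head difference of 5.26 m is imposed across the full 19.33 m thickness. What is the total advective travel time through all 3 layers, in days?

206

With flow normal to the layers, continuity requires the same specific discharge q through every layer.
Σ(b_i/K_i) = 13.6/0.0191 + 1.78/0.179 + 3.95/5.41 = 722.7 d.
q = Δh / Σ(b_i/K_i) = 5.26 / 722.7 = 0.007278 m/day.
In each layer the seepage velocity is v_i = q/n_i, so the layer transit time is t_i = b_i·n_i / q:
  layer 1 (sandy clay): t_1 = 13.6 × 0.06 / 0.007278 = 112.1 d
  layer 2 (silty sand): t_2 = 1.78 × 0.23 / 0.007278 = 56.25 d
  layer 3 (karst limestone): t_3 = 3.95 × 0.07 / 0.007278 = 37.99 d
Total t = Σ t_i = 206.4 days.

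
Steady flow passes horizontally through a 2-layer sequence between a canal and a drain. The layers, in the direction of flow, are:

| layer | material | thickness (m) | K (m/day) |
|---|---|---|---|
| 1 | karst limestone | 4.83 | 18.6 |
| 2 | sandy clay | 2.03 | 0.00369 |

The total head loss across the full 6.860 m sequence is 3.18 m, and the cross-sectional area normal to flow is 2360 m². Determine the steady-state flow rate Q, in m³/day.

13.6

Flow is perpendicular to layering, so the layers act in series and the equivalent K is the thickness-weighted harmonic mean.
Total thickness L = 4.83 + 2.03 = 6.860 m.
Σ(b_i/K_i) = 4.83/18.6 + 2.03/0.00369 = 550.4 d.
K_eq = L / Σ(b_i/K_i) = 6.860 / 550.4 = 0.01246 m/day.
Q = K_eq · A · (Δh/L) = 0.01246 × 2360 × (3.18/6.860) = 13.64 m³/day.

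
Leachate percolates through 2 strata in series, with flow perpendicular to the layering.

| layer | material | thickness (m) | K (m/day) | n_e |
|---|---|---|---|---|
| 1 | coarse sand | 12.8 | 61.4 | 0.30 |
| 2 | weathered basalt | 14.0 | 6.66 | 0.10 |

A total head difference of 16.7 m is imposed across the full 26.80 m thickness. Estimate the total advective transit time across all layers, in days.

0.725

With flow normal to the layers, continuity requires the same specific discharge q through every layer.
Σ(b_i/K_i) = 12.8/61.4 + 14.0/6.66 = 2.311 d.
q = Δh / Σ(b_i/K_i) = 16.7 / 2.311 = 7.228 m/day.
In each layer the seepage velocity is v_i = q/n_i, so the layer transit time is t_i = b_i·n_i / q:
  layer 1 (coarse sand): t_1 = 12.8 × 0.30 / 7.228 = 0.5313 d
  layer 2 (weathered basalt): t_2 = 14.0 × 0.10 / 7.228 = 0.1937 d
Total t = Σ t_i = 0.7250 days.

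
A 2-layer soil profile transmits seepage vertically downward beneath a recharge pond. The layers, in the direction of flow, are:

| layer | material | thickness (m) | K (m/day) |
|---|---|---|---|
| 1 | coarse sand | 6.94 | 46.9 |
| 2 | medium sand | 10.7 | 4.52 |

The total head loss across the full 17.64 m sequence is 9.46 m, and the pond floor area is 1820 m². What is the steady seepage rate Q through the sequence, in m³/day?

Flow is perpendicular to layering, so the layers act in series and the equivalent K is the thickness-weighted harmonic mean.
Total thickness L = 6.94 + 10.7 = 17.64 m.
Σ(b_i/K_i) = 6.94/46.9 + 10.7/4.52 = 2.515 d.
K_eq = L / Σ(b_i/K_i) = 17.64 / 2.515 = 7.013 m/day.
Q = K_eq · A · (Δh/L) = 7.013 × 1820 × (9.46/17.64) = 6845 m³/day.

6850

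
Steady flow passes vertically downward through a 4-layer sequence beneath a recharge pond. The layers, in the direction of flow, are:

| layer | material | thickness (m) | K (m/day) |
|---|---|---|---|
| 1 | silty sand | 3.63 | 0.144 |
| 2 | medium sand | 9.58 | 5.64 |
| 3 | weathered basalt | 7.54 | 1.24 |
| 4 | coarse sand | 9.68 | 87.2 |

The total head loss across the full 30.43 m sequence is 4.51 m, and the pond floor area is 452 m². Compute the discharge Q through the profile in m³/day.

Flow is perpendicular to layering, so the layers act in series and the equivalent K is the thickness-weighted harmonic mean.
Total thickness L = 3.63 + 9.58 + 7.54 + 9.68 = 30.43 m.
Σ(b_i/K_i) = 3.63/0.144 + 9.58/5.64 + 7.54/1.24 + 9.68/87.2 = 33.10 d.
K_eq = L / Σ(b_i/K_i) = 30.43 / 33.10 = 0.9194 m/day.
Q = K_eq · A · (Δh/L) = 0.9194 × 452 × (4.51/30.43) = 61.59 m³/day.

61.6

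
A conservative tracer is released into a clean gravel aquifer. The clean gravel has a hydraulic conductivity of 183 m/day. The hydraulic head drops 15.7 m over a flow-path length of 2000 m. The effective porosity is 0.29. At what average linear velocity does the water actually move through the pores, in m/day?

Hydraulic gradient i = Δh / L = 15.7 / 2000 = 0.007850.
Darcy flux q = K · i = 183.0 × 0.007850 = 1.437 m/day.
Seepage velocity v = q / n_e = 1.437 / 0.29 = 4.954 m/day.

4.95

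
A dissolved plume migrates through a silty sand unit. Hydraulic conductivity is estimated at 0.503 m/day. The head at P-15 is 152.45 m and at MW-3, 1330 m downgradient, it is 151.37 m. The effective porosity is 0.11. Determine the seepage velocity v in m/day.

Hydraulic gradient i = (152.45 − 151.37) / 1330 = 1.08 / 1330 = 0.0008120.
Darcy flux q = K · i = 0.5030 × 0.0008120 = 0.0004085 m/day.
Seepage velocity v = q / n_e = 0.0004085 / 0.11 = 0.003713 m/day.

0.00371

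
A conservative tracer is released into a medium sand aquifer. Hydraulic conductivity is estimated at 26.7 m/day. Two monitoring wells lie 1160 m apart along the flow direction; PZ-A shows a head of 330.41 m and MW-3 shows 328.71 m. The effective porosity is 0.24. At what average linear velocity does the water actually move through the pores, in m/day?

Hydraulic gradient i = (330.41 − 328.71) / 1160 = 1.7 / 1160 = 0.001466.
Darcy flux q = K · i = 26.70 × 0.001466 = 0.03913 m/day.
Seepage velocity v = q / n_e = 0.03913 / 0.24 = 0.1630 m/day.

0.163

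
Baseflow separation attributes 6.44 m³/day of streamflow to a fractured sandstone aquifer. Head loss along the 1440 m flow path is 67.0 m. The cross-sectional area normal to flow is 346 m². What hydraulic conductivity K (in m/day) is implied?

Hydraulic gradient i = Δh / L = 67.0 / 1440 = 0.04653.
From Q = K·A·i, K = Q / (A·i) = 6.44 / (346.0 × 0.04653) = 0.4000 m/day.

0.400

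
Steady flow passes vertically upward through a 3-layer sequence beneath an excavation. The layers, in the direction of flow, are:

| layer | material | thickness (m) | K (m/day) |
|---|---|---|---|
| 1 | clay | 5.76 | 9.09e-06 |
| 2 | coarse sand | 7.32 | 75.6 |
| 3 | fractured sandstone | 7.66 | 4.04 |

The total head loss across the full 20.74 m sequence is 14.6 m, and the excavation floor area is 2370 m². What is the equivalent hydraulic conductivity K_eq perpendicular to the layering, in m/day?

3.27e-05

Flow is perpendicular to layering, so the layers act in series and the equivalent K is the thickness-weighted harmonic mean.
Total thickness L = 5.76 + 7.32 + 7.66 = 20.74 m.
Σ(b_i/K_i) = 5.76/9.09e-06 + 7.32/75.6 + 7.66/4.04 = 6.337e+05 d.
K_eq = L / Σ(b_i/K_i) = 20.74 / 6.337e+05 = 3.273e-05 m/day.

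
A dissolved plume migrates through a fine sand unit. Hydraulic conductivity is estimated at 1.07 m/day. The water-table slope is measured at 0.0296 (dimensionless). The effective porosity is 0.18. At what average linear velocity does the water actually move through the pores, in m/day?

0.176

Hydraulic gradient i = 0.0296.
Darcy flux q = K · i = 1.070 × 0.02960 = 0.03167 m/day.
Seepage velocity v = q / n_e = 0.03167 / 0.18 = 0.1760 m/day.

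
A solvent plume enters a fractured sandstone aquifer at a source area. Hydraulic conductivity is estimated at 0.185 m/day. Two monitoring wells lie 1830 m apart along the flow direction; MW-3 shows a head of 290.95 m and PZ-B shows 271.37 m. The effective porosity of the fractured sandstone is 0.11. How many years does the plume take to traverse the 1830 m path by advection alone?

278

Hydraulic gradient i = (290.95 − 271.37) / 1830 = 19.58 / 1830 = 0.01070.
Darcy flux q = K · i = 0.1850 × 0.01070 = 0.001979 m/day.
Seepage velocity v = q / n_e = 0.001979 / 0.11 = 0.01799 m/day.
Travel time t = L / v = 1830 / 0.01799 = 1.017e+05 days = 278.4 years.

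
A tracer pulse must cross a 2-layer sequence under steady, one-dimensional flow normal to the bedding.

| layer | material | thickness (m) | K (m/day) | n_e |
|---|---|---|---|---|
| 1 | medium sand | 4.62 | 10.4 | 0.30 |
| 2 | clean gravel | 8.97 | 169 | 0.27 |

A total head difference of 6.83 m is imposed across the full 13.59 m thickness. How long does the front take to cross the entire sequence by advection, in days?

0.277

With flow normal to the layers, continuity requires the same specific discharge q through every layer.
Σ(b_i/K_i) = 4.62/10.4 + 8.97/169 = 0.4973 d.
q = Δh / Σ(b_i/K_i) = 6.83 / 0.4973 = 13.73 m/day.
In each layer the seepage velocity is v_i = q/n_i, so the layer transit time is t_i = b_i·n_i / q:
  layer 1 (medium sand): t_1 = 4.62 × 0.30 / 13.73 = 0.1009 d
  layer 2 (clean gravel): t_2 = 8.97 × 0.27 / 13.73 = 0.1763 d
Total t = Σ t_i = 0.2773 days.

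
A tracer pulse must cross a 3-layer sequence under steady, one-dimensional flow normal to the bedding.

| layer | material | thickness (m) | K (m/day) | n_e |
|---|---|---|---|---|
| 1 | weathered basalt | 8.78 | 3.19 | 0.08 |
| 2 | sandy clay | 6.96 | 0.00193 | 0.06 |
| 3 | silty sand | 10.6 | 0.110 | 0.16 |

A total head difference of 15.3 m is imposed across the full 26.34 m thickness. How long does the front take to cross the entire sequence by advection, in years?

1.87

With flow normal to the layers, continuity requires the same specific discharge q through every layer.
Σ(b_i/K_i) = 8.78/3.19 + 6.96/0.00193 + 10.6/0.110 = 3705 d.
q = Δh / Σ(b_i/K_i) = 15.3 / 3705 = 0.004129 m/day.
In each layer the seepage velocity is v_i = q/n_i, so the layer transit time is t_i = b_i·n_i / q:
  layer 1 (weathered basalt): t_1 = 8.78 × 0.08 / 0.004129 = 170.1 d
  layer 2 (sandy clay): t_2 = 6.96 × 0.06 / 0.004129 = 101.1 d
  layer 3 (silty sand): t_3 = 10.6 × 0.16 / 0.004129 = 410.7 d
Total t = Σ t_i = 682.0 days = 1.867 years.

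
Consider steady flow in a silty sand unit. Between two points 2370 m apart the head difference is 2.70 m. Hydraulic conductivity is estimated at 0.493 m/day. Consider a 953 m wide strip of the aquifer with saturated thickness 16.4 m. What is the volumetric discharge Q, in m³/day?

8.78

Cross-sectional area A = 953 × 16.4 = 15629 m².
Hydraulic gradient i = Δh / L = 2.70 / 2370 = 0.001139.
Darcy's law: Q = K · A · i = 0.4930 × 15629 × 0.001139 = 8.778 m³/day.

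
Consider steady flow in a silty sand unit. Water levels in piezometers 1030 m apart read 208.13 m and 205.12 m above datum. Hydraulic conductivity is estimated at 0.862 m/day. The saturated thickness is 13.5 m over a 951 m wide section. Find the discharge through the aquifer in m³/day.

32.3

Cross-sectional area A = 951 × 13.5 = 12838 m².
Hydraulic gradient i = (208.13 − 205.12) / 1030 = 3.01 / 1030 = 0.002922.
Darcy's law: Q = K · A · i = 0.8620 × 12838 × 0.002922 = 32.34 m³/day.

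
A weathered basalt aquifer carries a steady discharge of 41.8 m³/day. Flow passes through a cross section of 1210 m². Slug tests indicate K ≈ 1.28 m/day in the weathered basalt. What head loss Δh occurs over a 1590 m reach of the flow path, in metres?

42.9

From Q = K·A·i, i = Q / (K·A) = 41.8 / (1.280 × 1210) = 0.02699.
Head loss Δh = i · L = 0.02699 × 1590 = 42.91 m.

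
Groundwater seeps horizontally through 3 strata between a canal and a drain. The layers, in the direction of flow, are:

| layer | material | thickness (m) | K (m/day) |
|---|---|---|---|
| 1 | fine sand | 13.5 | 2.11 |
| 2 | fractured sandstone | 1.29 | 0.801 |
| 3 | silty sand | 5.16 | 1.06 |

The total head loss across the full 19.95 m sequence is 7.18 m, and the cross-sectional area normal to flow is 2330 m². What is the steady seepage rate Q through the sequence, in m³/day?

1300

Flow is perpendicular to layering, so the layers act in series and the equivalent K is the thickness-weighted harmonic mean.
Total thickness L = 13.5 + 1.29 + 5.16 = 19.95 m.
Σ(b_i/K_i) = 13.5/2.11 + 1.29/0.801 + 5.16/1.06 = 12.88 d.
K_eq = L / Σ(b_i/K_i) = 19.95 / 12.88 = 1.549 m/day.
Q = K_eq · A · (Δh/L) = 1.549 × 2330 × (7.18/19.95) = 1299 m³/day.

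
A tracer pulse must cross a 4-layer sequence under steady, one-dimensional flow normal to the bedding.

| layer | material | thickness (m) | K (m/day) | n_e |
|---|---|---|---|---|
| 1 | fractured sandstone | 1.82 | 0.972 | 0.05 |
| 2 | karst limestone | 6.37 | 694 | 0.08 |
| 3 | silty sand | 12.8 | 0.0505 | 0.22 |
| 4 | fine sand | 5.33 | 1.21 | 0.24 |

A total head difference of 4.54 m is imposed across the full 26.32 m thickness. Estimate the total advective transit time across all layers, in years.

With flow normal to the layers, continuity requires the same specific discharge q through every layer.
Σ(b_i/K_i) = 1.82/0.972 + 6.37/694 + 12.8/0.0505 + 5.33/1.21 = 259.8 d.
q = Δh / Σ(b_i/K_i) = 4.54 / 259.8 = 0.01748 m/day.
In each layer the seepage velocity is v_i = q/n_i, so the layer transit time is t_i = b_i·n_i / q:
  layer 1 (fractured sandstone): t_1 = 1.82 × 0.05 / 0.01748 = 5.206 d
  layer 2 (karst limestone): t_2 = 6.37 × 0.08 / 0.01748 = 29.16 d
  layer 3 (silty sand): t_3 = 12.8 × 0.22 / 0.01748 = 161.1 d
  layer 4 (fine sand): t_4 = 5.33 × 0.24 / 0.01748 = 73.19 d
Total t = Σ t_i = 268.7 days = 0.7356 years.

0.736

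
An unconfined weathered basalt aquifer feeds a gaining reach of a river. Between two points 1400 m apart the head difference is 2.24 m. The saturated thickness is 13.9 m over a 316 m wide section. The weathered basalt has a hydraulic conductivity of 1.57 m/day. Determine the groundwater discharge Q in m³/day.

Cross-sectional area A = 316 × 13.9 = 4392 m².
Hydraulic gradient i = Δh / L = 2.24 / 1400 = 0.001600.
Darcy's law: Q = K · A · i = 1.570 × 4392 × 0.001600 = 11.03 m³/day.

11.0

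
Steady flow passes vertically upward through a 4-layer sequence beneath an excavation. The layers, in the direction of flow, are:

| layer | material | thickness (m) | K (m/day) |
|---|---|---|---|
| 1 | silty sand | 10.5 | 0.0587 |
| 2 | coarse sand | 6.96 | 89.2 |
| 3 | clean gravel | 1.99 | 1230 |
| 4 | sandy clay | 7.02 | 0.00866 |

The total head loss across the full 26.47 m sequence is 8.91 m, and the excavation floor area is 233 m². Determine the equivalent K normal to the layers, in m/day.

Flow is perpendicular to layering, so the layers act in series and the equivalent K is the thickness-weighted harmonic mean.
Total thickness L = 10.5 + 6.96 + 1.99 + 7.02 = 26.47 m.
Σ(b_i/K_i) = 10.5/0.0587 + 6.96/89.2 + 1.99/1230 + 7.02/0.00866 = 989.6 d.
K_eq = L / Σ(b_i/K_i) = 26.47 / 989.6 = 0.02675 m/day.

0.0267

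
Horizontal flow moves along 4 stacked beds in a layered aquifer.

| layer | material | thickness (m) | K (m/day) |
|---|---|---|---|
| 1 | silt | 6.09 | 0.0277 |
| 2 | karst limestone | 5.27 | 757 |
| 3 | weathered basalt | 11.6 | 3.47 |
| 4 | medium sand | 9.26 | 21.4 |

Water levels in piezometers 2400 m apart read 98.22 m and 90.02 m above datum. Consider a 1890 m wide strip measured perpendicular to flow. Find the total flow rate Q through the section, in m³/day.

27300

Flow is parallel to layering, so each bed carries its own Darcy discharge and the transmissivities add.
Σ(K_i·b_i) = 0.0277×6.09 + 757×5.27 + 3.47×11.6 + 21.4×9.26 = 4228 m²/day.
Hydraulic gradient i = (98.22 − 90.02) / 2400 = 8.2 / 2400 = 0.003417.
Q = Σ(K_i·b_i) · W · i = 4228 × 1890 × 0.003417 = 27302 m³/day.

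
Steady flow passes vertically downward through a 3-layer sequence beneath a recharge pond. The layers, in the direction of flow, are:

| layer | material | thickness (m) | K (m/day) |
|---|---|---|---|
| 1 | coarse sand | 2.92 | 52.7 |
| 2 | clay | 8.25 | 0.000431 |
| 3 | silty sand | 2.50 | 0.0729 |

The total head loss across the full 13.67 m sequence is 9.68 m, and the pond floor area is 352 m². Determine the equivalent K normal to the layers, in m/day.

Flow is perpendicular to layering, so the layers act in series and the equivalent K is the thickness-weighted harmonic mean.
Total thickness L = 2.92 + 8.25 + 2.50 = 13.67 m.
Σ(b_i/K_i) = 2.92/52.7 + 8.25/0.000431 + 2.50/0.0729 = 19176 d.
K_eq = L / Σ(b_i/K_i) = 13.67 / 19176 = 0.0007129 m/day.

0.000713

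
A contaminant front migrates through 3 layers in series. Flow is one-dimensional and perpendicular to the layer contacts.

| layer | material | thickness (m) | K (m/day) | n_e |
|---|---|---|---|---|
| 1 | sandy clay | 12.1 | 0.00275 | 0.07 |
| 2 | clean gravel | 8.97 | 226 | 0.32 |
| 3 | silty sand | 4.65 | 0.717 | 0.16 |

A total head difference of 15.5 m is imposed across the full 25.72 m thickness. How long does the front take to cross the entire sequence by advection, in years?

3.47

With flow normal to the layers, continuity requires the same specific discharge q through every layer.
Σ(b_i/K_i) = 12.1/0.00275 + 8.97/226 + 4.65/0.717 = 4407 d.
q = Δh / Σ(b_i/K_i) = 15.5 / 4407 = 0.003518 m/day.
In each layer the seepage velocity is v_i = q/n_i, so the layer transit time is t_i = b_i·n_i / q:
  layer 1 (sandy clay): t_1 = 12.1 × 0.07 / 0.003518 = 240.8 d
  layer 2 (clean gravel): t_2 = 8.97 × 0.32 / 0.003518 = 816.0 d
  layer 3 (silty sand): t_3 = 4.65 × 0.16 / 0.003518 = 211.5 d
Total t = Σ t_i = 1268 days = 3.473 years.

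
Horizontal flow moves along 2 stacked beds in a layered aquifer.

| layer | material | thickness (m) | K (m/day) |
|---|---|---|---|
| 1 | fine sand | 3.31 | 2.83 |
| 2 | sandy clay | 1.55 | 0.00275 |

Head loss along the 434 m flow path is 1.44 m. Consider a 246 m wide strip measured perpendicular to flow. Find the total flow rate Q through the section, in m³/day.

7.65

Flow is parallel to layering, so each bed carries its own Darcy discharge and the transmissivities add.
Σ(K_i·b_i) = 2.83×3.31 + 0.00275×1.55 = 9.372 m²/day.
Hydraulic gradient i = Δh / L = 1.44 / 434 = 0.003318.
Q = Σ(K_i·b_i) · W · i = 9.372 × 246 × 0.003318 = 7.649 m³/day.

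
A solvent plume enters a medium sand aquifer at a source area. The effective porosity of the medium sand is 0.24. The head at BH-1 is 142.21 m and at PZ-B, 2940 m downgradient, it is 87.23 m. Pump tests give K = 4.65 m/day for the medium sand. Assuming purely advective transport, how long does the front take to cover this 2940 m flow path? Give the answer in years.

Hydraulic gradient i = (142.21 − 87.23) / 2940 = 54.98 / 2940 = 0.01870.
Darcy flux q = K · i = 4.650 × 0.01870 = 0.08696 m/day.
Seepage velocity v = q / n_e = 0.08696 / 0.24 = 0.3623 m/day.
Travel time t = L / v = 2940 / 0.3623 = 8114 days = 22.22 years.

22.2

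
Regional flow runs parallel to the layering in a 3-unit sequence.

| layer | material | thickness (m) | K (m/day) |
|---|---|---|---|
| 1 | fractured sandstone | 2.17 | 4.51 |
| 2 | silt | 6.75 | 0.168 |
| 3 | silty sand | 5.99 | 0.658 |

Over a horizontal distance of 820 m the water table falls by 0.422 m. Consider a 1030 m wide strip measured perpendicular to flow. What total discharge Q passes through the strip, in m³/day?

7.88

Flow is parallel to layering, so each bed carries its own Darcy discharge and the transmissivities add.
Σ(K_i·b_i) = 4.51×2.17 + 0.168×6.75 + 0.658×5.99 = 14.86 m²/day.
Hydraulic gradient i = Δh / L = 0.422 / 820 = 0.0005146.
Q = Σ(K_i·b_i) · W · i = 14.86 × 1030 × 0.0005146 = 7.878 m³/day.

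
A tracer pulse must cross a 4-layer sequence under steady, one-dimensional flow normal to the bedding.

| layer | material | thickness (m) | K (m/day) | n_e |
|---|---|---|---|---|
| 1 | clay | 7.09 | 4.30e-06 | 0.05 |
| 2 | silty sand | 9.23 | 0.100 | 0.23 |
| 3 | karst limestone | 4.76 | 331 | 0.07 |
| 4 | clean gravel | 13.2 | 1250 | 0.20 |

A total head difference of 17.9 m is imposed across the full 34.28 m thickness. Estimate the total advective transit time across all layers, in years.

1370

With flow normal to the layers, continuity requires the same specific discharge q through every layer.
Σ(b_i/K_i) = 7.09/4.30e-06 + 9.23/0.100 + 4.76/331 + 13.2/1250 = 1.649e+06 d.
q = Δh / Σ(b_i/K_i) = 17.9 / 1.649e+06 = 1.086e-05 m/day.
In each layer the seepage velocity is v_i = q/n_i, so the layer transit time is t_i = b_i·n_i / q:
  layer 1 (clay): t_1 = 7.09 × 0.05 / 1.086e-05 = 32656 d
  layer 2 (silty sand): t_2 = 9.23 × 0.23 / 1.086e-05 = 1.956e+05 d
  layer 3 (karst limestone): t_3 = 4.76 × 0.07 / 1.086e-05 = 30694 d
  layer 4 (clean gravel): t_4 = 13.2 × 0.20 / 1.086e-05 = 2.432e+05 d
Total t = Σ t_i = 5.021e+05 days = 1375 years.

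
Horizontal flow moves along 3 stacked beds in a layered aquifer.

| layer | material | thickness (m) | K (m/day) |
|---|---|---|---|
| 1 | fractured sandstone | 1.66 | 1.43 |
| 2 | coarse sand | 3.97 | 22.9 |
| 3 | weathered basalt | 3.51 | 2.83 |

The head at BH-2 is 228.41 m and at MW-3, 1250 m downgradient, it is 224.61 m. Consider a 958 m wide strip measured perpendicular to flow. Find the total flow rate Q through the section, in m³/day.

Flow is parallel to layering, so each bed carries its own Darcy discharge and the transmissivities add.
Σ(K_i·b_i) = 1.43×1.66 + 22.9×3.97 + 2.83×3.51 = 103.2 m²/day.
Hydraulic gradient i = (228.41 − 224.61) / 1250 = 3.8 / 1250 = 0.003040.
Q = Σ(K_i·b_i) · W · i = 103.2 × 958 × 0.003040 = 300.6 m³/day.

301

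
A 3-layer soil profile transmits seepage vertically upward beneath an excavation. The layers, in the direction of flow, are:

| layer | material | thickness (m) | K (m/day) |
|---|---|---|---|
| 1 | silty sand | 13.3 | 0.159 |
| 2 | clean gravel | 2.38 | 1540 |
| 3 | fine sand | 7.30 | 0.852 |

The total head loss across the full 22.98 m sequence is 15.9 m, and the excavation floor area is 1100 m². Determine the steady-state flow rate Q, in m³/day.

Flow is perpendicular to layering, so the layers act in series and the equivalent K is the thickness-weighted harmonic mean.
Total thickness L = 13.3 + 2.38 + 7.30 = 22.98 m.
Σ(b_i/K_i) = 13.3/0.159 + 2.38/1540 + 7.30/0.852 = 92.22 d.
K_eq = L / Σ(b_i/K_i) = 22.98 / 92.22 = 0.2492 m/day.
Q = K_eq · A · (Δh/L) = 0.2492 × 1100 × (15.9/22.98) = 189.7 m³/day.

190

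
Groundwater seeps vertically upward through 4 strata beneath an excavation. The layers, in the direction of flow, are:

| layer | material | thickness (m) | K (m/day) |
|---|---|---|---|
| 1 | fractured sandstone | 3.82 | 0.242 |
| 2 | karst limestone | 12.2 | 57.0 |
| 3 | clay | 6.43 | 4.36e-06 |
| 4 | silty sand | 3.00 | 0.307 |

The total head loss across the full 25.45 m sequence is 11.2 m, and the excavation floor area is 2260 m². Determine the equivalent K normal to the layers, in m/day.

Flow is perpendicular to layering, so the layers act in series and the equivalent K is the thickness-weighted harmonic mean.
Total thickness L = 3.82 + 12.2 + 6.43 + 3.00 = 25.45 m.
Σ(b_i/K_i) = 3.82/0.242 + 12.2/57.0 + 6.43/4.36e-06 + 3.00/0.307 = 1.475e+06 d.
K_eq = L / Σ(b_i/K_i) = 25.45 / 1.475e+06 = 1.726e-05 m/day.

1.73e-05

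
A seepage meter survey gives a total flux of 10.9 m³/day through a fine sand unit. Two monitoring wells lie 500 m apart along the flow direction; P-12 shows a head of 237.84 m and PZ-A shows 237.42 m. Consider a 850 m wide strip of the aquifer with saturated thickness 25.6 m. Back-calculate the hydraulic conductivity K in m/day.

Cross-sectional area A = 850 × 25.6 = 21760 m².
Hydraulic gradient i = (237.84 − 237.42) / 500 = 0.42 / 500 = 0.0008400.
From Q = K·A·i, K = Q / (A·i) = 10.9 / (21760 × 0.0008400) = 0.5963 m/day.

0.596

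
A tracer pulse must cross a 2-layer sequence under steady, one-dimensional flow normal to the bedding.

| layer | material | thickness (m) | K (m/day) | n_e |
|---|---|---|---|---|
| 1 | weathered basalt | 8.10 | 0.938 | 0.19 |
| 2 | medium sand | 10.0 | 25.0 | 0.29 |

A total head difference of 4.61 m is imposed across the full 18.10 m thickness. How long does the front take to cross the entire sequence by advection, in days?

With flow normal to the layers, continuity requires the same specific discharge q through every layer.
Σ(b_i/K_i) = 8.10/0.938 + 10.0/25.0 = 9.035 d.
q = Δh / Σ(b_i/K_i) = 4.61 / 9.035 = 0.5102 m/day.
In each layer the seepage velocity is v_i = q/n_i, so the layer transit time is t_i = b_i·n_i / q:
  layer 1 (weathered basalt): t_1 = 8.10 × 0.19 / 0.5102 = 3.016 d
  layer 2 (medium sand): t_2 = 10.0 × 0.29 / 0.5102 = 5.684 d
Total t = Σ t_i = 8.700 days.

8.70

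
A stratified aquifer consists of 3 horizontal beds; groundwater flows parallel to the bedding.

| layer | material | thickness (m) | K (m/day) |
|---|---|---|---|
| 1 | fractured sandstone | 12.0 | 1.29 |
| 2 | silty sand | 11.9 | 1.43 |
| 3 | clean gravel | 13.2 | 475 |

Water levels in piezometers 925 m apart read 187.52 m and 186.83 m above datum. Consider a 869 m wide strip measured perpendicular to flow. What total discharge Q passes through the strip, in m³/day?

4090

Flow is parallel to layering, so each bed carries its own Darcy discharge and the transmissivities add.
Σ(K_i·b_i) = 1.29×12.0 + 1.43×11.9 + 475×13.2 = 6302 m²/day.
Hydraulic gradient i = (187.52 − 186.83) / 925 = 0.69 / 925 = 0.0007459.
Q = Σ(K_i·b_i) · W · i = 6302 × 869 × 0.0007459 = 4085 m³/day.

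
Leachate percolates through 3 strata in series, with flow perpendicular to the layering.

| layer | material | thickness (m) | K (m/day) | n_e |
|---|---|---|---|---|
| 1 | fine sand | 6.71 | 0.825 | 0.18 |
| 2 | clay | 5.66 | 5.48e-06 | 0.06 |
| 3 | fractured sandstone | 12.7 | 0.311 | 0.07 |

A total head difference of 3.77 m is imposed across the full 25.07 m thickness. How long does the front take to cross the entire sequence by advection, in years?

1830

With flow normal to the layers, continuity requires the same specific discharge q through every layer.
Σ(b_i/K_i) = 6.71/0.825 + 5.66/5.48e-06 + 12.7/0.311 = 1.033e+06 d.
q = Δh / Σ(b_i/K_i) = 3.77 / 1.033e+06 = 3.650e-06 m/day.
In each layer the seepage velocity is v_i = q/n_i, so the layer transit time is t_i = b_i·n_i / q:
  layer 1 (fine sand): t_1 = 6.71 × 0.18 / 3.650e-06 = 3.309e+05 d
  layer 2 (clay): t_2 = 5.66 × 0.06 / 3.650e-06 = 93043 d
  layer 3 (fractured sandstone): t_3 = 12.7 × 0.07 / 3.650e-06 = 2.436e+05 d
Total t = Σ t_i = 6.675e+05 days = 1828 years.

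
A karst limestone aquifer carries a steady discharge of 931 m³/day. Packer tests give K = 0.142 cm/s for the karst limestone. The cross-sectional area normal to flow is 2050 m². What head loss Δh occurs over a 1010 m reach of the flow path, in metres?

3.74

Convert K: 0.142 cm/s × 864 = 122.7 m/day.
From Q = K·A·i, i = Q / (K·A) = 931 / (122.7 × 2050) = 0.003702.
Head loss Δh = i · L = 0.003702 × 1010 = 3.739 m.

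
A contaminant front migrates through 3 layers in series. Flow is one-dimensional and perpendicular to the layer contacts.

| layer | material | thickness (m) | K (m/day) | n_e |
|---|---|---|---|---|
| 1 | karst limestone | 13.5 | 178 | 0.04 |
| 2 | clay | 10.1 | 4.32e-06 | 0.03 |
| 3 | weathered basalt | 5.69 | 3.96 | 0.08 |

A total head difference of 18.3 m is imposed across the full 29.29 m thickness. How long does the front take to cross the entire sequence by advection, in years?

With flow normal to the layers, continuity requires the same specific discharge q through every layer.
Σ(b_i/K_i) = 13.5/178 + 10.1/4.32e-06 + 5.69/3.96 = 2.338e+06 d.
q = Δh / Σ(b_i/K_i) = 18.3 / 2.338e+06 = 7.827e-06 m/day.
In each layer the seepage velocity is v_i = q/n_i, so the layer transit time is t_i = b_i·n_i / q:
  layer 1 (karst limestone): t_1 = 13.5 × 0.04 / 7.827e-06 = 68989 d
  layer 2 (clay): t_2 = 10.1 × 0.03 / 7.827e-06 = 38711 d
  layer 3 (weathered basalt): t_3 = 5.69 × 0.08 / 7.827e-06 = 58155 d
Total t = Σ t_i = 1.659e+05 days = 454.1 years.

454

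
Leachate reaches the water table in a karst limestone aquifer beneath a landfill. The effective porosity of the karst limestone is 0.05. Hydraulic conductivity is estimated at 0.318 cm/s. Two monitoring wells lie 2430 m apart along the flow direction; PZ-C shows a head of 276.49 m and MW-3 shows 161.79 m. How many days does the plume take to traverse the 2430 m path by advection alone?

9.37

Convert K: 0.318 cm/s × 864 = 274.8 m/day.
Hydraulic gradient i = (276.49 − 161.79) / 2430 = 114.7 / 2430 = 0.04720.
Darcy flux q = K · i = 274.8 × 0.04720 = 12.97 m/day.
Seepage velocity v = q / n_e = 12.97 / 0.05 = 259.4 m/day.
Travel time t = L / v = 2430 / 259.4 = 9.369 days.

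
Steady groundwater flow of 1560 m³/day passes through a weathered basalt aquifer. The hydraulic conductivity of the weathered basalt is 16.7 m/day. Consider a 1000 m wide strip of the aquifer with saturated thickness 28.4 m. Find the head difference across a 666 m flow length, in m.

2.19

Cross-sectional area A = 1000 × 28.4 = 28400 m².
From Q = K·A·i, i = Q / (K·A) = 1560 / (16.70 × 28400) = 0.003289.
Head loss Δh = i · L = 0.003289 × 666 = 2.191 m.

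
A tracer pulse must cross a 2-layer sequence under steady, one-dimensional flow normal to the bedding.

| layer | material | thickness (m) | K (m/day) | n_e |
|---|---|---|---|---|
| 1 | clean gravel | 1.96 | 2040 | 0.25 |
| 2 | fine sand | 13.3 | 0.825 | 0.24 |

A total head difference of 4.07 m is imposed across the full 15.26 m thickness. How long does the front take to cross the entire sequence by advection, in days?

14.6

With flow normal to the layers, continuity requires the same specific discharge q through every layer.
Σ(b_i/K_i) = 1.96/2040 + 13.3/0.825 = 16.12 d.
q = Δh / Σ(b_i/K_i) = 4.07 / 16.12 = 0.2524 m/day.
In each layer the seepage velocity is v_i = q/n_i, so the layer transit time is t_i = b_i·n_i / q:
  layer 1 (clean gravel): t_1 = 1.96 × 0.25 / 0.2524 = 1.941 d
  layer 2 (fine sand): t_2 = 13.3 × 0.24 / 0.2524 = 12.64 d
Total t = Σ t_i = 14.59 days.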